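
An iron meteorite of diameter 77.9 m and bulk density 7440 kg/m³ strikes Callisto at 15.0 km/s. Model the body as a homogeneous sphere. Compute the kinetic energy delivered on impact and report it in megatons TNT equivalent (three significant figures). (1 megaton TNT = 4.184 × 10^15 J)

v = 15000 m/s.
Mass m = (π/6) ρ d³ = (π/6) × 7440 × (77.9)³ = 1.842 × 10^9 kg
E = ½ m v² = 0.5 × 1.842 × 10^9 × (15000)² = 2.072 × 10^17 J
   = 2.072 × 10^17 / 4.184×10^15 = 49.52 Mt

E ≈ 49.5 Mt TNT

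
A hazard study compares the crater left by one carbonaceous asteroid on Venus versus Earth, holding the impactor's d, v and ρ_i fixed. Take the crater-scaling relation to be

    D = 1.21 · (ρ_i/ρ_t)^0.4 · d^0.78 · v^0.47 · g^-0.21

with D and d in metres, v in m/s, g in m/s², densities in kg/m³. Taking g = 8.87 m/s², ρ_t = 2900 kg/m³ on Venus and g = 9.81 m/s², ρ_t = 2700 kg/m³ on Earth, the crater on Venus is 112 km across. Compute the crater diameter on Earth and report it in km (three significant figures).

The impactor-only factors (d, v, ρ_i) cancel in the ratio, leaving D_Earth/D_Venus = (g_Earth/g_Venus)^-0.21 · (ρ_t,Venus/ρ_t,Earth)^0.4.
(9.81/8.87)^-0.21 = 1.106^-0.21 = 0.9791
(2900/2700)^0.4 = 1.074^0.4 = 1.029
Ratio = 0.9791 × 1.029 = 1.007
D_Earth = 1.007 × 112 km = 113 km

D ≈ 113 km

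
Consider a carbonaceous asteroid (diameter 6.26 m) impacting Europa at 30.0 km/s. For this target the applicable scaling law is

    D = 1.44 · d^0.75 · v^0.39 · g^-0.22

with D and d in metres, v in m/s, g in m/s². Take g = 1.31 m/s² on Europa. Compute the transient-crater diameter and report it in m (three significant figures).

In SI units: v = 30000 m/s.
d^0.75 = 6.26^0.75 = 3.958
v^0.39 = 30000^0.39 = 55.73
g^-0.22 = 1.31^-0.22 = 0.9423
D = 1.44 × 3.958 × 55.73 × 0.9423 = 299.3 m

D ≈ 299 m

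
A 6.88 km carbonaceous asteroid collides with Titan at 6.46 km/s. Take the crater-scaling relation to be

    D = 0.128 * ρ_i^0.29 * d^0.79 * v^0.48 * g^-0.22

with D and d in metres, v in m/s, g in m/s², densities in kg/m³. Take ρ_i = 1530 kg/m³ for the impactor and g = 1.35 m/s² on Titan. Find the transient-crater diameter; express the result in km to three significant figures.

In SI units: d = 6880 m, v = 6460 m/s.
ρ_i^0.29 = 1530^0.29 = 8.386
d^0.79 = 6880^0.79 = 1076
v^0.48 = 6460^0.48 = 67.44
g^-0.22 = 1.35^-0.22 = 0.9361
D = 0.128 × 8.386 × 1076 × 67.44 × 0.9361 = 72915 m
   = 72.92 km

D ≈ 72.9 km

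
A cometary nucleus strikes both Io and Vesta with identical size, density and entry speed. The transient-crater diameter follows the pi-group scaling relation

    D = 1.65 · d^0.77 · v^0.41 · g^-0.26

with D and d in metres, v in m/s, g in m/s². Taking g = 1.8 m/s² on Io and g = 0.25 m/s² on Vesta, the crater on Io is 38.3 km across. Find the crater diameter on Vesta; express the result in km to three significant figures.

All impactor-dependent factors cancel in the ratio, leaving D_Vesta/D_Io = (g_Vesta/g_Io)^-0.26.
(0.25/1.8)^-0.26 = 0.1389^-0.26 = 1.671
D_Vesta = 1.671 × 38.3 km = 64.0 km

D ≈ 64.0 km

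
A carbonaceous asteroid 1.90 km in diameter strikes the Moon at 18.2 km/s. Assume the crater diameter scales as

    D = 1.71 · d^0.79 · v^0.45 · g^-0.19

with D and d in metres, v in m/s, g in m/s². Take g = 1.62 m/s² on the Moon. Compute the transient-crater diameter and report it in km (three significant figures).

In SI units: d = 1900 m, v = 18200 m/s.
d^0.79 = 1900^0.79 = 389.2
v^0.45 = 18200^0.45 = 82.61
g^-0.19 = 1.62^-0.19 = 0.9124
D = 1.71 × 389.2 × 82.61 × 0.9124 = 50163 m
   = 50.16 km

D ≈ 50.2 km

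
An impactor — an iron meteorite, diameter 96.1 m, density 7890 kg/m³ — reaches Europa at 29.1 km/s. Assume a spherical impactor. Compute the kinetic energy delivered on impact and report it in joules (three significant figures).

v = 29100 m/s.
Mass m = (π/6) ρ d³ = (π/6) × 7890 × (96.1)³ = 3.666 × 10^9 kg
E = ½ m v² = 0.5 × 3.666 × 10^9 × (29100)² = 1.552 × 10^18 J

E ≈ 1.55 × 10^18 J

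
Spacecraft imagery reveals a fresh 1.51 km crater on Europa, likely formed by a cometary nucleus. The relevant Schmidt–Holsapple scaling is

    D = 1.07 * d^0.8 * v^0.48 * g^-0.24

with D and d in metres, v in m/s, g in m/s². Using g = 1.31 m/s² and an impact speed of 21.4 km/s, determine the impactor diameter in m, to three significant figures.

Rearranging for d: d = [D / (1.07 · 21400^0.48 · 1.31^-0.24)]^(1/0.8).
D = 1510 m.
21400^0.48 = 119.8
1.31^-0.24 = 0.9372
Denominator = 1.07 × 119.8 × 0.9372 = 120.1
D / 120.1 = 1510 / 120.1 = 12.57
d = 12.57^(1/0.8) = 12.57^1.25 = 23.67 m

d ≈ 23.7 m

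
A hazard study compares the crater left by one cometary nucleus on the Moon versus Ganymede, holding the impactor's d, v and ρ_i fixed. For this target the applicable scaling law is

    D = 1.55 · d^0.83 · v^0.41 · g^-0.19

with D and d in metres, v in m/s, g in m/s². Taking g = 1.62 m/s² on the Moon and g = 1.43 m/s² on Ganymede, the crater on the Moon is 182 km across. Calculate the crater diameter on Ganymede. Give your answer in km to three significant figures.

D ≈ 186 km

All impactor-dependent factors cancel in the ratio, leaving D_Ganymede/D_Moon = (g_Ganymede/g_Moon)^-0.19.
(1.43/1.62)^-0.19 = 0.8827^-0.19 = 1.024
D_Ganymede = 1.024 × 182 km = 186 km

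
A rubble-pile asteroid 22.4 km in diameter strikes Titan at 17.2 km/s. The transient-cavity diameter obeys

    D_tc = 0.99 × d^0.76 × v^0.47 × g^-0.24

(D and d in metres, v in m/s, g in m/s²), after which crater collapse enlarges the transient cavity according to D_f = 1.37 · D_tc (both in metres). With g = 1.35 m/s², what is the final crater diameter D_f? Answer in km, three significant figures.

D_f ≈ 250 km

In SI: d = 22400 m, v = 17200 m/s.
d^0.76 = 22400^0.76 = 2024
v^0.47 = 17200^0.47 = 97.88
g^-0.24 = 1.35^-0.24 = 0.9305
D_tc = 0.99 × 2024 × 97.88 × 0.9305 = 1.825 × 10^5 m
D_f = 1.37 × 1.825 × 10^5 = 2.500 × 10^5 m
     = 250.0 km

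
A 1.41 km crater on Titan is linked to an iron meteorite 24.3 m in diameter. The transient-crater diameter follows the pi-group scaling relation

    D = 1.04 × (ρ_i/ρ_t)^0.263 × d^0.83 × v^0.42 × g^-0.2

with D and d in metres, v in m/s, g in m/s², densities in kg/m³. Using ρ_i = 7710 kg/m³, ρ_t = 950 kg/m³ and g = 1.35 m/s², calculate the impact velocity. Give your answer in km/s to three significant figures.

v ≈ 16.3 km/s

Rearranging for v: v = [D / (1.04 · (7710/950)^0.263 · 24.3^0.83 · 1.35^-0.2)]^(1/0.42).
D = 1410 m.
(7710/950)^0.263 = 1.734
24.3^0.83 = 14.13
1.35^-0.2 = 0.9417
Denominator = 1.04 × 1.734 × 14.13 × 0.9417 = 24.00
D / 24.00 = 1410 / 24.00 = 58.75
v = 58.75^(1/0.42) = 58.75^2.381 = 16293 m/s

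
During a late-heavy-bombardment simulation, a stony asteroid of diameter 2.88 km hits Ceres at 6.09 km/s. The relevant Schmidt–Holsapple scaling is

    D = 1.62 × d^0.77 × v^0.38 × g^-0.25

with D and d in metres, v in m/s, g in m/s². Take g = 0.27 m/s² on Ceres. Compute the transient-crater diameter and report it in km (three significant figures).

In SI units: d = 2880 m, v = 6090 m/s.
d^0.77 = 2880^0.77 = 461.0
v^0.38 = 6090^0.38 = 27.43
g^-0.25 = 0.27^-0.25 = 1.387
D = 1.62 × 461.0 × 27.43 × 1.387 = 28413 m
   = 28.41 km

D ≈ 28.4 km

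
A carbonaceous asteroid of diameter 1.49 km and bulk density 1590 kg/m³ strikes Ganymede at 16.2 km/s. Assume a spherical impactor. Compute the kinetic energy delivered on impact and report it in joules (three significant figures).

d = 1490 m; v = 16200 m/s.
Mass m = (π/6) ρ d³ = (π/6) × 1590 × (1490)³ = 2.754 × 10^12 kg
E = ½ m v² = 0.5 × 2.754 × 10^12 × (16200)² = 3.614 × 10^20 J

E ≈ 3.61 × 10^20 J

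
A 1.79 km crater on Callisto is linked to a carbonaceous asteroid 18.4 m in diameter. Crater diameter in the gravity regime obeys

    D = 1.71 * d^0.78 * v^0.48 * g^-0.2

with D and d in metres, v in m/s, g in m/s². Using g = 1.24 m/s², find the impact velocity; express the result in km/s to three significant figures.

Rearranging for v: v = [D / (1.71 · 18.4^0.78 · 1.24^-0.2)]^(1/0.48).
D = 1790 m.
18.4^0.78 = 9.695
1.24^-0.2 = 0.9579
Denominator = 1.71 × 9.695 × 0.9579 = 15.88
D / 15.88 = 1790 / 15.88 = 112.7
v = 112.7^(1/0.48) = 112.7^2.0833 = 18827 m/s

v ≈ 18.8 km/s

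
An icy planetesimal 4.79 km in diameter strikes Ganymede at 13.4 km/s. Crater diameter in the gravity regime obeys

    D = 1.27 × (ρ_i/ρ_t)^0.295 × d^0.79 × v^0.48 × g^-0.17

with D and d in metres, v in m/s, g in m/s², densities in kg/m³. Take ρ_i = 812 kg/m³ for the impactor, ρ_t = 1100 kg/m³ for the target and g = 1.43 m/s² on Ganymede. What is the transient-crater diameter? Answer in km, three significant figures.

In SI units: d = 4790 m, v = 13400 m/s.
(ρ_i/ρ_t)^0.295 = (812/1100)^0.295 = 0.9143
d^0.79 = 4790^0.79 = 808.1
v^0.48 = 13400^0.48 = 95.72
g^-0.17 = 1.43^-0.17 = 0.9410
D = 1.27 × 0.9143 × 808.1 × 95.72 × 0.9410 = 84518 m
   = 84.52 km

D ≈ 84.5 km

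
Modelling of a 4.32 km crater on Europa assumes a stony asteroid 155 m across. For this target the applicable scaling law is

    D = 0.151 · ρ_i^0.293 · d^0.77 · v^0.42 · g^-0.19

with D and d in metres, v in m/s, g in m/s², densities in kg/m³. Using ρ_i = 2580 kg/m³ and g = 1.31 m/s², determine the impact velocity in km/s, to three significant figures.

Rearranging for v: v = [D / (0.151 · 2580^0.293 · 155^0.77 · 1.31^-0.19)]^(1/0.42).
D = 4320 m.
2580^0.293 = 9.991
155^0.77 = 48.59
1.31^-0.19 = 0.9500
Denominator = 0.151 × 9.991 × 48.59 × 0.9500 = 69.64
D / 69.64 = 4320 / 69.64 = 62.03
v = 62.03^(1/0.42) = 62.03^2.381 = 18543 m/s

v ≈ 18.5 km/s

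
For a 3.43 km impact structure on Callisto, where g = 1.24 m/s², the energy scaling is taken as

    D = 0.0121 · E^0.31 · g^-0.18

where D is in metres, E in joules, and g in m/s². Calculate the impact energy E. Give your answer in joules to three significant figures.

Rearranging: E = [D / (0.0121 · g^-0.18)]^(1/0.31).
D = 3430 m.
g^-0.18 = 1.24^-0.18 = 0.9620
D / (0.0121 × 0.9620) = 3430 / (0.01164) = 2.947 × 10^5
E = (2.947 × 10^5)^3.2258 = 4.397 × 10^17 J

E ≈ 4.40 × 10^17 J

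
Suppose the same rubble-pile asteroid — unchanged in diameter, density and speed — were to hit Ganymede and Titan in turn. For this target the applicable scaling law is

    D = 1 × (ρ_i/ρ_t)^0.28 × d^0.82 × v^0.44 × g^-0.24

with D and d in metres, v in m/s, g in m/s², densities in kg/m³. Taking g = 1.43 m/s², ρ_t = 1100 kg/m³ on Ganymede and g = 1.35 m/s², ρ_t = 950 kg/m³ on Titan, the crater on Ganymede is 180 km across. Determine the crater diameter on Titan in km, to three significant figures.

The impactor-only factors (d, v, ρ_i) cancel in the ratio, leaving D_Titan/D_Ganymede = (g_Titan/g_Ganymede)^-0.24 · (ρ_t,Ganymede/ρ_t,Titan)^0.28.
(1.35/1.43)^-0.24 = 0.9441^-0.24 = 1.014
(1100/950)^0.28 = 1.158^0.28 = 1.042
Ratio = 1.014 × 1.042 = 1.057
D_Titan = 1.057 × 180 km = 190 km

D ≈ 190 km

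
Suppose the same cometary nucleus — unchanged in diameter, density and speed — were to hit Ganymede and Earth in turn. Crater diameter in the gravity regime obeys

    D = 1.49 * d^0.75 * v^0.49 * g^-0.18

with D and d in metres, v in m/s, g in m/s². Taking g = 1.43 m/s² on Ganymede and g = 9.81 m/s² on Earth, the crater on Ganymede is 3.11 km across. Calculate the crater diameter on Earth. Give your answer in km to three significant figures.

D ≈ 2.20 km

All impactor-dependent factors cancel in the ratio, leaving D_Earth/D_Ganymede = (g_Earth/g_Ganymede)^-0.18.
(9.81/1.43)^-0.18 = 6.860^-0.18 = 0.7071
D_Earth = 0.7071 × 3.11 km = 2.20 km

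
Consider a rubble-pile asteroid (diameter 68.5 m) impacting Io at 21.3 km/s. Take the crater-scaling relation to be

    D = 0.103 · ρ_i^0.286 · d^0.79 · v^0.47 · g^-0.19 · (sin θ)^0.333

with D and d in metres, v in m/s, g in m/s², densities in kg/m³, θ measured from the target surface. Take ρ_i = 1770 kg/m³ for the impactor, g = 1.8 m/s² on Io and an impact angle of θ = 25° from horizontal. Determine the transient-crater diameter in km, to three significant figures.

In SI units: v = 21300 m/s.
ρ_i^0.286 = 1770^0.286 = 8.490
d^0.79 = 68.5^0.79 = 28.20
v^0.47 = 21300^0.47 = 108.2
g^-0.19 = 1.8^-0.19 = 0.8943
(sin 25°)^0.333 = 0.4226^0.333 = 0.7506
D = 0.103 × 8.490 × 28.20 × 108.2 × 0.8943 × 0.7506 = 1791 m
   = 1.791 km

D ≈ 1.79 km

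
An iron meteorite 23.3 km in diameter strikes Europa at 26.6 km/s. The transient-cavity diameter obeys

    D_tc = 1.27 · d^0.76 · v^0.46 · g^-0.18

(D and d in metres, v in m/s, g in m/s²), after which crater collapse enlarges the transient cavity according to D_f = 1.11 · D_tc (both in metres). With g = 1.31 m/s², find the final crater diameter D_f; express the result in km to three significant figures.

In SI: d = 23300 m, v = 26600 m/s.
d^0.76 = 23300^0.76 = 2085
v^0.46 = 26600^0.46 = 108.5
g^-0.18 = 1.31^-0.18 = 0.9526
D_tc = 1.27 × 2085 × 108.5 × 0.9526 = 2.737 × 10^5 m
D_f = 1.11 × 2.737 × 10^5 = 3.038 × 10^5 m
     = 303.8 km

D_f ≈ 304 km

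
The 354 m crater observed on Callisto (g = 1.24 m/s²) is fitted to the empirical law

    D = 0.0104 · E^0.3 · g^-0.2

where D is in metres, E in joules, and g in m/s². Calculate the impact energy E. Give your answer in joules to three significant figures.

Rearranging: E = [D / (0.0104 · g^-0.2)]^(1/0.3).
g^-0.2 = 1.24^-0.2 = 0.9579
D / (0.0104 × 0.9579) = 354 / (9.962 × 10^-3) = 3.554 × 10^4
E = (3.554 × 10^4)^3.3333 = 1.475 × 10^15 J

E ≈ 1.48 × 10^15 J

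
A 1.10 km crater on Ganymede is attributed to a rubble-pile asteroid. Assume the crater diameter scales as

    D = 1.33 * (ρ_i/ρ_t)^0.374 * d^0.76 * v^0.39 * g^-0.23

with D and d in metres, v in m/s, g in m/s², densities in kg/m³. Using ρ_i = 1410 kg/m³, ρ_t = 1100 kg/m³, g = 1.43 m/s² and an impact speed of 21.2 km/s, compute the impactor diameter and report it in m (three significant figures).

d ≈ 41.0 m

Rearranging for d: d = [D / (1.33 · (1410/1100)^0.374 · 21200^0.39 · 1.43^-0.23)]^(1/0.76).
D = 1100 m.
(1410/1100)^0.374 = 1.097
21200^0.39 = 48.67
1.43^-0.23 = 0.9210
Denominator = 1.33 × 1.097 × 48.67 × 0.9210 = 65.40
D / 65.40 = 1100 / 65.40 = 16.82
d = 16.82^(1/0.76) = 16.82^1.3158 = 41.01 m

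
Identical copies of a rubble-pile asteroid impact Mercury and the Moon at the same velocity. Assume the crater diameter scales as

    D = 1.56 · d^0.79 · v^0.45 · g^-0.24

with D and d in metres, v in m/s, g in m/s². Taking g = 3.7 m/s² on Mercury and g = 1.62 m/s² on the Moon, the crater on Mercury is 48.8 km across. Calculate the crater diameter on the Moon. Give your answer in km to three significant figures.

All impactor-dependent factors cancel in the ratio, leaving D_Moon/D_Mercury = (g_Moon/g_Mercury)^-0.24.
(1.62/3.7)^-0.24 = 0.4378^-0.24 = 1.219
D_Moon = 1.219 × 48.8 km = 59.5 km

D ≈ 59.5 km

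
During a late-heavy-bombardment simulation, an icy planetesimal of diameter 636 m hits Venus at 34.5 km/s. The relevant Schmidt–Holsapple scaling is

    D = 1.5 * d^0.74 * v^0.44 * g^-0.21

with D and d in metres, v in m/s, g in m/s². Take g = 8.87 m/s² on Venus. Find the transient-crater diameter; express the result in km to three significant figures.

In SI units: v = 34500 m/s.
d^0.74 = 636^0.74 = 118.7
v^0.44 = 34500^0.44 = 99.23
g^-0.21 = 8.87^-0.21 = 0.6323
D = 1.5 × 118.7 × 99.23 × 0.6323 = 11171 m
   = 11.17 km

D ≈ 11.2 km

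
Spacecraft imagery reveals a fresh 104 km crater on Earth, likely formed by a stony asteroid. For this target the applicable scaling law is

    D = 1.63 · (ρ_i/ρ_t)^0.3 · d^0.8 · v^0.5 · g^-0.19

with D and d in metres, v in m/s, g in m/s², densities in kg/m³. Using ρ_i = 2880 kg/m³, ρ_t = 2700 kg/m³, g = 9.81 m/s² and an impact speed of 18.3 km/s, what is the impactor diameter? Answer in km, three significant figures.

Rearranging for d: d = [D / (1.63 · (2880/2700)^0.3 · 18300^0.5 · 9.81^-0.19)]^(1/0.8).
D = 104000 m.
(2880/2700)^0.3 = 1.020
18300^0.5 = 135.3
9.81^-0.19 = 0.6480
Denominator = 1.63 × 1.020 × 135.3 × 0.6480 = 145.8
D / 145.8 = 104000 / 145.8 = 713.3
d = 713.3^(1/0.8) = 713.3^1.25 = 3686 m

d ≈ 3.69 km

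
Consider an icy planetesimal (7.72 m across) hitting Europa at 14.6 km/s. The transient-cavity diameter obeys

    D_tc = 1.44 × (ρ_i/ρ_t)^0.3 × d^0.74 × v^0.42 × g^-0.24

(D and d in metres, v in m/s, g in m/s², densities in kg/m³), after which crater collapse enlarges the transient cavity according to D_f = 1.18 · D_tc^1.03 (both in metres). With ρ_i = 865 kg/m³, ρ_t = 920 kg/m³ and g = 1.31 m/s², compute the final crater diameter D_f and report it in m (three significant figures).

D_f ≈ 474 m

v = 14600 m/s.
(ρ_i/ρ_t)^0.3 = (865/920)^0.3 = 0.9817
d^0.74 = 7.72^0.74 = 4.538
v^0.42 = 14600^0.42 = 56.11
g^-0.24 = 1.31^-0.24 = 0.9372
D_tc = 1.44 × 0.9817 × 4.538 × 56.11 × 0.9372 = 337.3 m
D_f = 1.18 × (337.3)^1.03 = 474.0 m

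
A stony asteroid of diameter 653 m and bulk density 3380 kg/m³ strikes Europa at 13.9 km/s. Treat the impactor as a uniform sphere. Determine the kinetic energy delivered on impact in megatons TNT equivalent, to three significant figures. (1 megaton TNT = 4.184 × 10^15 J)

E ≈ 11400 Mt TNT

v = 13900 m/s.
Mass m = (π/6) ρ d³ = (π/6) × 3380 × (653)³ = 4.928 × 10^11 kg
E = ½ m v² = 0.5 × 4.928 × 10^11 × (13900)² = 4.761 × 10^19 J
   = 4.761 × 10^19 / 4.184×10^15 = 11379 Mt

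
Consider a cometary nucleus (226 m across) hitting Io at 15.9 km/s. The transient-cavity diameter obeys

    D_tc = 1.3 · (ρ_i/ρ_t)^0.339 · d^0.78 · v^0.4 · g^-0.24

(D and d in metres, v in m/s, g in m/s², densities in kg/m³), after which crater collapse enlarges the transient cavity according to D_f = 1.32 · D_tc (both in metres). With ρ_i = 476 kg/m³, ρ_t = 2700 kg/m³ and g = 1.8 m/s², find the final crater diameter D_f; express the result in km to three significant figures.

D_f ≈ 2.72 km

v = 15900 m/s.
(ρ_i/ρ_t)^0.339 = (476/2700)^0.339 = 0.5552
d^0.78 = 226^0.78 = 68.58
v^0.4 = 15900^0.4 = 47.92
g^-0.24 = 1.8^-0.24 = 0.8684
D_tc = 1.3 × 0.5552 × 68.58 × 47.92 × 0.8684 = 2060 m
D_f = 1.32 × 2060 = 2719 m
     = 2.719 km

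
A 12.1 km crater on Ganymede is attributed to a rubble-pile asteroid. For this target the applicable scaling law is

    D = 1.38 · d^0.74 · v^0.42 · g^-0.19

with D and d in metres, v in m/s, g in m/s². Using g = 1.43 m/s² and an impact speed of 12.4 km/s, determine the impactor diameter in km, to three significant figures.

Rearranging for d: d = [D / (1.38 · 12400^0.42 · 1.43^-0.19)]^(1/0.74).
D = 12100 m.
12400^0.42 = 52.39
1.43^-0.19 = 0.9343
Denominator = 1.38 × 52.39 × 0.9343 = 67.55
D / 67.55 = 12100 / 67.55 = 179.1
d = 179.1^(1/0.74) = 179.1^1.3514 = 1109 m

d ≈ 1.11 km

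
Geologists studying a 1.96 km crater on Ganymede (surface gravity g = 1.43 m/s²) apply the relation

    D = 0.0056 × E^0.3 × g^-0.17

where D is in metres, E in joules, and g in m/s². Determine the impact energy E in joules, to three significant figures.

E ≈ 3.70 × 10^18 J

Rearranging: E = [D / (0.0056 · g^-0.17)]^(1/0.3).
D = 1960 m.
g^-0.17 = 1.43^-0.17 = 0.9410
D / (0.0056 × 0.9410) = 1960 / (5.270 × 10^-3) = 3.719 × 10^5
E = (3.719 × 10^5)^3.3333 = 3.697 × 10^18 J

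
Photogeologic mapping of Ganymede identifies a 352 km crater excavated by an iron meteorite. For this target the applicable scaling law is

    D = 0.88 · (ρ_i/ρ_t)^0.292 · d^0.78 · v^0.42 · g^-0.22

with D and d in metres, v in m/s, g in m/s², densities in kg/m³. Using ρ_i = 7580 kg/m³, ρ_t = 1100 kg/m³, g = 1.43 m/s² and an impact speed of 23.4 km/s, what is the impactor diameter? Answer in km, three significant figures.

Rearranging for d: d = [D / (0.88 · (7580/1100)^0.292 · 23400^0.42 · 1.43^-0.22)]^(1/0.78).
D = 352000 m.
(7580/1100)^0.292 = 1.757
23400^0.42 = 68.40
1.43^-0.22 = 0.9243
Denominator = 0.88 × 1.757 × 68.40 × 0.9243 = 97.75
D / 97.75 = 352000 / 97.75 = 3601
d = 3601^(1/0.78) = 3601^1.2821 = 36282 m

d ≈ 36.3 km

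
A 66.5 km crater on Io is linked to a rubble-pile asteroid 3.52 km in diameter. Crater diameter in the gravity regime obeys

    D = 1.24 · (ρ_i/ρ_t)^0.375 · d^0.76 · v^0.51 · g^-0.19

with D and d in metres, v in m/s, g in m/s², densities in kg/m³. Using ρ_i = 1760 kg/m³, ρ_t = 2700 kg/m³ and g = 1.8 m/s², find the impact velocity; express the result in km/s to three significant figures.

Rearranging for v: v = [D / (1.24 · (1760/2700)^0.375 · 3520^0.76 · 1.8^-0.19)]^(1/0.51).
D = 66500 m.
(1760/2700)^0.375 = 0.8517
3520^0.76 = 495.9
1.8^-0.19 = 0.8943
Denominator = 1.24 × 0.8517 × 495.9 × 0.8943 = 468.4
D / 468.4 = 66500 / 468.4 = 142.0
v = 142.0^(1/0.51) = 142.0^1.9608 = 16604 m/s

v ≈ 16.6 km/s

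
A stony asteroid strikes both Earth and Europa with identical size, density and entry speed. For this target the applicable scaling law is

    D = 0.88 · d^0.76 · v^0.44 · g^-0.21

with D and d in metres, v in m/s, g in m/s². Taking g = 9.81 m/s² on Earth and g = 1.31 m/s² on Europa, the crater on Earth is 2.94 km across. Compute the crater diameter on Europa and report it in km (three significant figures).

All impactor-dependent factors cancel in the ratio, leaving D_Europa/D_Earth = (g_Europa/g_Earth)^-0.21.
(1.31/9.81)^-0.21 = 0.1335^-0.21 = 1.526
D_Europa = 1.526 × 2.94 km = 4.49 km

D ≈ 4.49 km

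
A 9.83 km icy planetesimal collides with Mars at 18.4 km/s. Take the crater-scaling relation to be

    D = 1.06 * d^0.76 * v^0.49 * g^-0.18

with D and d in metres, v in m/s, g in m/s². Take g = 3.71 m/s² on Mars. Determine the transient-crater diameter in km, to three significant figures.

D ≈ 111 km

In SI units: d = 9830 m, v = 18400 m/s.
d^0.76 = 9830^0.76 = 1082
v^0.49 = 18400^0.49 = 123.0
g^-0.18 = 3.71^-0.18 = 0.7898
D = 1.06 × 1082 × 123.0 × 0.7898 = 1.114 × 10^5 m
   = 111.4 km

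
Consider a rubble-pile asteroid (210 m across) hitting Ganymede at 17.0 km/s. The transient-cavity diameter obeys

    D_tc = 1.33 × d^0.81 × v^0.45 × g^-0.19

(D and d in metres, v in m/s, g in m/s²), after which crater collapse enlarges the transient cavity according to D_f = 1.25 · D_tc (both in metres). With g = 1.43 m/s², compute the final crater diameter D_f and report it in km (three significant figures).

v = 17000 m/s.
d^0.81 = 210^0.81 = 76.03
v^0.45 = 17000^0.45 = 80.11
g^-0.19 = 1.43^-0.19 = 0.9343
D_tc = 1.33 × 76.03 × 80.11 × 0.9343 = 7568 m
D_f = 1.25 × 7568 = 9460 m
     = 9.460 km

D_f ≈ 9.46 km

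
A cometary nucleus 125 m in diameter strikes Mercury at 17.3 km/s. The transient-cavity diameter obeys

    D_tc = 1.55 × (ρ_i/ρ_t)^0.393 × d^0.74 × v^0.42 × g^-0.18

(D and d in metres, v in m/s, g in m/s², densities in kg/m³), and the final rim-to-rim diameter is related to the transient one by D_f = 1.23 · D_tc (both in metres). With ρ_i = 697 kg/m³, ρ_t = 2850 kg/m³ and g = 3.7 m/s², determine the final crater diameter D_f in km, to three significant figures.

v = 17300 m/s.
(ρ_i/ρ_t)^0.393 = (697/2850)^0.393 = 0.5750
d^0.74 = 125^0.74 = 35.62
v^0.42 = 17300^0.42 = 60.25
g^-0.18 = 3.7^-0.18 = 0.7902
D_tc = 1.55 × 0.5750 × 35.62 × 60.25 × 0.7902 = 1511 m
D_f = 1.23 × 1511 = 1859 m
     = 1.859 km

D_f ≈ 1.86 km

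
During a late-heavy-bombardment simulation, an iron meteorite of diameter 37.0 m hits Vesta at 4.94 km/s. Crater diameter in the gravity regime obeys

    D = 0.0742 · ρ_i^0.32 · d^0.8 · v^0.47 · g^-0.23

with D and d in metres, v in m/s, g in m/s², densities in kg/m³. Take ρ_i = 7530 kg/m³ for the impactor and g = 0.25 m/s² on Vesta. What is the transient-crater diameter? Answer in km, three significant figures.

D ≈ 1.74 km

In SI units: v = 4940 m/s.
ρ_i^0.32 = 7530^0.32 = 17.40
d^0.8 = 37^0.8 = 17.97
v^0.47 = 4940^0.47 = 54.46
g^-0.23 = 0.25^-0.23 = 1.376
D = 0.0742 × 17.40 × 17.97 × 54.46 × 1.376 = 1739 m
   = 1.739 km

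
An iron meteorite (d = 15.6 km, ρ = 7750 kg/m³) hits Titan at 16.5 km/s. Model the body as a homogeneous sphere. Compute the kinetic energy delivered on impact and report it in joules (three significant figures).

d = 15600 m; v = 16500 m/s.
Mass m = (π/6) ρ d³ = (π/6) × 7750 × (15600)³ = 1.541 × 10^16 kg
E = ½ m v² = 0.5 × 1.541 × 10^16 × (16500)² = 2.098 × 10^24 J

E ≈ 2.10 × 10^24 J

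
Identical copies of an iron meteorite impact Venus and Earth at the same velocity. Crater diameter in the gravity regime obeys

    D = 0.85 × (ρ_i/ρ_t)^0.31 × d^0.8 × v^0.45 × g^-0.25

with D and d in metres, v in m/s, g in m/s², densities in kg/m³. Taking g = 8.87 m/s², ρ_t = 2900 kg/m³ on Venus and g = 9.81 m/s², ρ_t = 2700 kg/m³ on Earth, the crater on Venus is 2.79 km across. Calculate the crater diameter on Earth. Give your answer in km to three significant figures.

D ≈ 2.78 km

The impactor-only factors (d, v, ρ_i) cancel in the ratio, leaving D_Earth/D_Venus = (g_Earth/g_Venus)^-0.25 · (ρ_t,Venus/ρ_t,Earth)^0.31.
(9.81/8.87)^-0.25 = 1.106^-0.25 = 0.9751
(2900/2700)^0.31 = 1.074^0.31 = 1.022
Ratio = 0.9751 × 1.022 = 0.9966
D_Earth = 0.9966 × 2.79 km = 2.78 km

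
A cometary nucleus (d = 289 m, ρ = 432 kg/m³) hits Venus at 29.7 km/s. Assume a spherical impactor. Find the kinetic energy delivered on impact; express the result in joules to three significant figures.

v = 29700 m/s.
Mass m = (π/6) ρ d³ = (π/6) × 432 × (289)³ = 5.460 × 10^9 kg
E = ½ m v² = 0.5 × 5.460 × 10^9 × (29700)² = 2.408 × 10^18 J

E ≈ 2.41 × 10^18 J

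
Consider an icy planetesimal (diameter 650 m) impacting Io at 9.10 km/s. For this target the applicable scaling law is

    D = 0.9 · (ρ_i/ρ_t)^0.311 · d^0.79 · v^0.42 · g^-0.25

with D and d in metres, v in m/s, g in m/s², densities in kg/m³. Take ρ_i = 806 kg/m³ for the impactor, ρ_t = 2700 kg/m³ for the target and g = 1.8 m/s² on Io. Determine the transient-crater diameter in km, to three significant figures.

D ≈ 4.09 km

In SI units: v = 9100 m/s.
(ρ_i/ρ_t)^0.311 = (806/2700)^0.311 = 0.6866
d^0.79 = 650^0.79 = 166.8
v^0.42 = 9100^0.42 = 46.00
g^-0.25 = 1.8^-0.25 = 0.8633
D = 0.9 × 0.6866 × 166.8 × 46.00 × 0.8633 = 4093 m
   = 4.093 km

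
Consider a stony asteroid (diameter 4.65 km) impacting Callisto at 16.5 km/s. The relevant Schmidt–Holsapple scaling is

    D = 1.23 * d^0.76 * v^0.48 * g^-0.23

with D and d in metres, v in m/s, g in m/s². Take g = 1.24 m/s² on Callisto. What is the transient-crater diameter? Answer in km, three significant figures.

D ≈ 75.9 km

In SI units: d = 4650 m, v = 16500 m/s.
d^0.76 = 4650^0.76 = 612.7
v^0.48 = 16500^0.48 = 105.8
g^-0.23 = 1.24^-0.23 = 0.9517
D = 1.23 × 612.7 × 105.8 × 0.9517 = 75882 m
   = 75.88 km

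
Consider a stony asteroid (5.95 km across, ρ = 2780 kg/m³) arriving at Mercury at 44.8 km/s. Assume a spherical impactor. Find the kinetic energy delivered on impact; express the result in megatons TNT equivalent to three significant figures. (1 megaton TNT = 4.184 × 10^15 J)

d = 5950 m; v = 44800 m/s.
Mass m = (π/6) ρ d³ = (π/6) × 2780 × (5950)³ = 3.066 × 10^14 kg
E = ½ m v² = 0.5 × 3.066 × 10^14 × (44800)² = 3.077 × 10^23 J
   = 3.077 × 10^23 / 4.184×10^15 = 7.354 × 10^7 Mt

E ≈ 7.35 × 10^7 Mt TNT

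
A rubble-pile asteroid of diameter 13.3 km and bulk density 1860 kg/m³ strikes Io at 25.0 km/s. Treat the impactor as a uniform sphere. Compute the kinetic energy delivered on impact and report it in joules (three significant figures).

E ≈ 7.16 × 10^23 J

d = 13300 m; v = 25000 m/s.
Mass m = (π/6) ρ d³ = (π/6) × 1860 × (13300)³ = 2.291 × 10^15 kg
E = ½ m v² = 0.5 × 2.291 × 10^15 × (25000)² = 7.159 × 10^23 J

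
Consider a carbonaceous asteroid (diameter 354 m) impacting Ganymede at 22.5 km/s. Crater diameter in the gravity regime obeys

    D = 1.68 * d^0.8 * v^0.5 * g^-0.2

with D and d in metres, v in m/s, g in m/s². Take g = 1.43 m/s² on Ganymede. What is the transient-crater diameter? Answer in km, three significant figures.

D ≈ 25.7 km

In SI units: v = 22500 m/s.
d^0.8 = 354^0.8 = 109.4
v^0.5 = 22500^0.5 = 150.0
g^-0.2 = 1.43^-0.2 = 0.9310
D = 1.68 × 109.4 × 150.0 × 0.9310 = 25667 m
   = 25.67 km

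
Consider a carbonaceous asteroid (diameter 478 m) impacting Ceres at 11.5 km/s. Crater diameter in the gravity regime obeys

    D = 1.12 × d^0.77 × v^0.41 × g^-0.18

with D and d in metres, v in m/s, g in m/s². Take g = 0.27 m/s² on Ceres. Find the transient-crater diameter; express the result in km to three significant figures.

D ≈ 7.58 km

In SI units: v = 11500 m/s.
d^0.77 = 478^0.77 = 115.7
v^0.41 = 11500^0.41 = 46.23
g^-0.18 = 0.27^-0.18 = 1.266
D = 1.12 × 115.7 × 46.23 × 1.266 = 7584 m
   = 7.584 km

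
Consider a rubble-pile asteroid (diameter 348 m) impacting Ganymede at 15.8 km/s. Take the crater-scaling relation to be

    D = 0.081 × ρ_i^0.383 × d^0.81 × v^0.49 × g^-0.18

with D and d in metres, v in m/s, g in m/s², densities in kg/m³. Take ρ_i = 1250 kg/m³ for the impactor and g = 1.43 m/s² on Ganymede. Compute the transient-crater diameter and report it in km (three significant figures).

D ≈ 15.2 km

In SI units: v = 15800 m/s.
ρ_i^0.383 = 1250^0.383 = 15.35
d^0.81 = 348^0.81 = 114.5
v^0.49 = 15800^0.49 = 114.1
g^-0.18 = 1.43^-0.18 = 0.9376
D = 0.081 × 15.35 × 114.5 × 114.1 × 0.9376 = 15230 m
   = 15.23 km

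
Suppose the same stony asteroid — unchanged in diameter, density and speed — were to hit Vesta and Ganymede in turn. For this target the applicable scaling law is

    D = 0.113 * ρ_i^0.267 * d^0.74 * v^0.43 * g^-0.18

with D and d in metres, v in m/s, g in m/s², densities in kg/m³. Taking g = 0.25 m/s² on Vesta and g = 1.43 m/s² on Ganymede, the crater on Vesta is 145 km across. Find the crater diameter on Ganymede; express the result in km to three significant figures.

All impactor-dependent factors cancel in the ratio, leaving D_Ganymede/D_Vesta = (g_Ganymede/g_Vesta)^-0.18.
(1.43/0.25)^-0.18 = 5.720^-0.18 = 0.7306
D_Ganymede = 0.7306 × 145 km = 106 km

D ≈ 106 km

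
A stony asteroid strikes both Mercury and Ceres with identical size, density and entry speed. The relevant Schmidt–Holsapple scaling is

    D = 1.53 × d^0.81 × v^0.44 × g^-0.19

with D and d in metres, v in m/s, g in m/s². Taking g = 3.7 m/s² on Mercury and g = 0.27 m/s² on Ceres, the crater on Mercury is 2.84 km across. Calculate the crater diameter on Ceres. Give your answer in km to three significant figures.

D ≈ 4.67 km

All impactor-dependent factors cancel in the ratio, leaving D_Ceres/D_Mercury = (g_Ceres/g_Mercury)^-0.19.
(0.27/3.7)^-0.19 = 0.07297^-0.19 = 1.644
D_Ceres = 1.644 × 2.84 km = 4.67 km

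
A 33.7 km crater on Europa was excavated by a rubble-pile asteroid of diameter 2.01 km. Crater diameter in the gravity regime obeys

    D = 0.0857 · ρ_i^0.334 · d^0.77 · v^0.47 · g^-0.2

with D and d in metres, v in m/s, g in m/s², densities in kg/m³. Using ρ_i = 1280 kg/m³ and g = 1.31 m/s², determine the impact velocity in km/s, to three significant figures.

v ≈ 21.6 km/s

Rearranging for v: v = [D / (0.0857 · 1280^0.334 · 2010^0.77 · 1.31^-0.2)]^(1/0.47).
D = 33700 m.
1280^0.334 = 10.91
2010^0.77 = 349.5
1.31^-0.2 = 0.9474
Denominator = 0.0857 × 10.91 × 349.5 × 0.9474 = 309.6
D / 309.6 = 33700 / 309.6 = 108.9
v = 108.9^(1/0.47) = 108.9^2.1277 = 21587 m/s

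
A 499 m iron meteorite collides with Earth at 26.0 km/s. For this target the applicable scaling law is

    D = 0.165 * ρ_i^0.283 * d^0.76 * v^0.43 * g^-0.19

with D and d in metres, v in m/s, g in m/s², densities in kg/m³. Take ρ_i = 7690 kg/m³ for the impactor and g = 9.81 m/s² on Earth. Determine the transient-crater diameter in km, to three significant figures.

D ≈ 12.0 km

In SI units: v = 26000 m/s.
ρ_i^0.283 = 7690^0.283 = 12.58
d^0.76 = 499^0.76 = 112.3
v^0.43 = 26000^0.43 = 79.15
g^-0.19 = 9.81^-0.19 = 0.6480
D = 0.165 × 12.58 × 112.3 × 79.15 × 0.6480 = 11956 m
   = 11.96 km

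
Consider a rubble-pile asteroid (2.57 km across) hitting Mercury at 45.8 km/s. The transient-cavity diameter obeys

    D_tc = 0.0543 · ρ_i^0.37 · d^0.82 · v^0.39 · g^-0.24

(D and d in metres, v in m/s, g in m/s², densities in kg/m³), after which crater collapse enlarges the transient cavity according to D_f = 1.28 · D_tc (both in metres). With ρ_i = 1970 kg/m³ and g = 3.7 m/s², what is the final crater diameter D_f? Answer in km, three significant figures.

D_f ≈ 34.6 km

In SI: d = 2570 m, v = 45800 m/s.
ρ_i^0.37 = 1970^0.37 = 16.56
d^0.82 = 2570^0.82 = 625.4
v^0.39 = 45800^0.39 = 65.73
g^-0.24 = 3.7^-0.24 = 0.7305
D_tc = 0.0543 × 16.56 × 625.4 × 65.73 × 0.7305 = 27000 m
D_f = 1.28 × 27000 = 34560 m
     = 34.56 km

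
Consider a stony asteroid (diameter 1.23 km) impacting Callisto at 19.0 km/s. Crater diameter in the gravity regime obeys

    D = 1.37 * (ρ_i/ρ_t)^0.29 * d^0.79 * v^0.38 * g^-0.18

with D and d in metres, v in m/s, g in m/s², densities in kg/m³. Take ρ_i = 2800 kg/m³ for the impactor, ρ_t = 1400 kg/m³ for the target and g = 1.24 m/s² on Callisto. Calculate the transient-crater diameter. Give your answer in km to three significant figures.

In SI units: d = 1230 m, v = 19000 m/s.
(ρ_i/ρ_t)^0.29 = (2800/1400)^0.29 = 1.223
d^0.79 = 1230^0.79 = 276.1
v^0.38 = 19000^0.38 = 42.26
g^-0.18 = 1.24^-0.18 = 0.9620
D = 1.37 × 1.223 × 276.1 × 42.26 × 0.9620 = 18807 m
   = 18.81 km

D ≈ 18.8 km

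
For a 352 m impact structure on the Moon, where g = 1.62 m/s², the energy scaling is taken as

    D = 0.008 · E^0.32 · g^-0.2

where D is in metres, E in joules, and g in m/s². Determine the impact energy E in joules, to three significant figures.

E ≈ 4.38 × 10^14 J

Rearranging: E = [D / (0.008 · g^-0.2)]^(1/0.32).
g^-0.2 = 1.62^-0.2 = 0.9080
D / (0.008 × 0.9080) = 352 / (7.264 × 10^-3) = 4.846 × 10^4
E = (4.846 × 10^4)^3.125 = 4.384 × 10^14 J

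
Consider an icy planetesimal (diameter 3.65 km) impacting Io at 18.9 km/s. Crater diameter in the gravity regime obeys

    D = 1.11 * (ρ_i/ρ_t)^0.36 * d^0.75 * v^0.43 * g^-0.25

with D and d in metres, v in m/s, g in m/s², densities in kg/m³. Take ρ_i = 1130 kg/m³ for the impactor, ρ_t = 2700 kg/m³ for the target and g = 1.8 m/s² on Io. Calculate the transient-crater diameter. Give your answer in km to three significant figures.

In SI units: d = 3650 m, v = 18900 m/s.
(ρ_i/ρ_t)^0.36 = (1130/2700)^0.36 = 0.7308
d^0.75 = 3650^0.75 = 469.6
v^0.43 = 18900^0.43 = 69.00
g^-0.25 = 1.8^-0.25 = 0.8633
D = 1.11 × 0.7308 × 469.6 × 69.00 × 0.8633 = 22691 m
   = 22.69 km

D ≈ 22.7 km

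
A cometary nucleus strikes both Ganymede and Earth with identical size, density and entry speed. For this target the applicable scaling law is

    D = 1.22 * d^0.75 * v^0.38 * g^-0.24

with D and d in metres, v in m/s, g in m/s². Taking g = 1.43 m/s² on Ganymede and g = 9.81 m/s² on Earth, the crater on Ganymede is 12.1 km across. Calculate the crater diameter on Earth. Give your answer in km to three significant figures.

All impactor-dependent factors cancel in the ratio, leaving D_Earth/D_Ganymede = (g_Earth/g_Ganymede)^-0.24.
(9.81/1.43)^-0.24 = 6.860^-0.24 = 0.6299
D_Earth = 0.6299 × 12.1 km = 7.62 km

D ≈ 7.62 km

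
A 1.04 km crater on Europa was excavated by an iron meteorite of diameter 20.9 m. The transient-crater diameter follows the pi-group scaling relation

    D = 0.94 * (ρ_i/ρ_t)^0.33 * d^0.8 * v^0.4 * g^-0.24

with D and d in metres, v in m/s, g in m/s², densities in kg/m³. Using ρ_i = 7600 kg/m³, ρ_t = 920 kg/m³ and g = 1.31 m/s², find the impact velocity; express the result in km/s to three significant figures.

Rearranging for v: v = [D / (0.94 · (7600/920)^0.33 · 20.9^0.8 · 1.31^-0.24)]^(1/0.4).
D = 1040 m.
(7600/920)^0.33 = 2.007
20.9^0.8 = 11.38
1.31^-0.24 = 0.9372
Denominator = 0.94 × 2.007 × 11.38 × 0.9372 = 20.12
D / 20.12 = 1040 / 20.12 = 51.69
v = 51.69^(1/0.4) = 51.69^2.5 = 19210 m/s

v ≈ 19.2 km/s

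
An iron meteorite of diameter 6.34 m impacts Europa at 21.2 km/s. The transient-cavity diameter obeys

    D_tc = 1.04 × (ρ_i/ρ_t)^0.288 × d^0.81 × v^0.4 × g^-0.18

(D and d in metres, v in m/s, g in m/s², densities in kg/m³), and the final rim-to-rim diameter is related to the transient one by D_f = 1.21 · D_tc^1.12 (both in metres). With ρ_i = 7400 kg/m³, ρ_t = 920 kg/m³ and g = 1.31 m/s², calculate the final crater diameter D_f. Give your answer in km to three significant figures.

v = 21200 m/s.
(ρ_i/ρ_t)^0.288 = (7400/920)^0.288 = 1.823
d^0.81 = 6.34^0.81 = 4.464
v^0.4 = 21200^0.4 = 53.77
g^-0.18 = 1.31^-0.18 = 0.9526
D_tc = 1.04 × 1.823 × 4.464 × 53.77 × 0.9526 = 433.5 m
D_f = 1.21 × (433.5)^1.12 = 1087 m
     = 1.087 km

D_f ≈ 1.09 km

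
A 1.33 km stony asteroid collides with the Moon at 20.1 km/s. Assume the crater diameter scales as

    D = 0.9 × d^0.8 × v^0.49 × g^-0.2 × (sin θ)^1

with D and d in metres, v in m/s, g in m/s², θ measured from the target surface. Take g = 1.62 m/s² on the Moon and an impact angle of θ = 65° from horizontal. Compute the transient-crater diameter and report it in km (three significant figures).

D ≈ 30.0 km

In SI units: d = 1330 m, v = 20100 m/s.
d^0.8 = 1330^0.8 = 315.6
v^0.49 = 20100^0.49 = 128.4
g^-0.2 = 1.62^-0.2 = 0.9080
(sin 65°)^1 = 0.9063^1 = 0.9063
D = 0.9 × 315.6 × 128.4 × 0.9080 × 0.9063 = 30013 m
   = 30.01 km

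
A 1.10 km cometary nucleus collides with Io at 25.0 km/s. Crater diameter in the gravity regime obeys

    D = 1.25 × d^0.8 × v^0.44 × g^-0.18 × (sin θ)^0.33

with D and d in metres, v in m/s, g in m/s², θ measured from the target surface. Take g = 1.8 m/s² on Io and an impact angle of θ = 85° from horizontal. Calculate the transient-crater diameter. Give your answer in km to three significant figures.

In SI units: d = 1100 m, v = 25000 m/s.
d^0.8 = 1100^0.8 = 271.1
v^0.44 = 25000^0.44 = 86.12
g^-0.18 = 1.8^-0.18 = 0.8996
(sin 85°)^0.33 = 0.9962^0.33 = 0.9987
D = 1.25 × 271.1 × 86.12 × 0.8996 × 0.9987 = 26220 m
   = 26.22 km

D ≈ 26.2 km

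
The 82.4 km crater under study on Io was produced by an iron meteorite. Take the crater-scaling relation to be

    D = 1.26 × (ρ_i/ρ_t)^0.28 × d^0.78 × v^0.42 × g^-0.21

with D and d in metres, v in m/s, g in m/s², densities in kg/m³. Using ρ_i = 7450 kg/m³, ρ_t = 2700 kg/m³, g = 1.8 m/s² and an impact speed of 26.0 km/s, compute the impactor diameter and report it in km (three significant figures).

Rearranging for d: d = [D / (1.26 · (7450/2700)^0.28 · 26000^0.42 · 1.8^-0.21)]^(1/0.78).
D = 82400 m.
(7450/2700)^0.28 = 1.329
26000^0.42 = 71.50
1.8^-0.21 = 0.8839
Denominator = 1.26 × 1.329 × 71.50 × 0.8839 = 105.8
D / 105.8 = 82400 / 105.8 = 778.8
d = 778.8^(1/0.78) = 778.8^1.2821 = 5094 m

d ≈ 5.09 km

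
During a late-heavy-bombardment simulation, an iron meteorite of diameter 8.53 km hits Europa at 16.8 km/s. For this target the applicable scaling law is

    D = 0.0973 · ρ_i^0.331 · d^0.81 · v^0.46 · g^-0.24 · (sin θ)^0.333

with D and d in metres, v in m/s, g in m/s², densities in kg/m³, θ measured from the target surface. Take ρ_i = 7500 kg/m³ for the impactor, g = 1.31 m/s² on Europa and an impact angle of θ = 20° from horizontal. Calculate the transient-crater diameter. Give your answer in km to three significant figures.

In SI units: d = 8530 m, v = 16800 m/s.
ρ_i^0.331 = 7500^0.331 = 19.17
d^0.81 = 8530^0.81 = 1528
v^0.46 = 16800^0.46 = 87.83
g^-0.24 = 1.31^-0.24 = 0.9372
(sin 20°)^0.333 = 0.3420^0.333 = 0.6996
D = 0.0973 × 19.17 × 1528 × 87.83 × 0.9372 × 0.6996 = 1.641 × 10^5 m
   = 164.1 km

D ≈ 164 km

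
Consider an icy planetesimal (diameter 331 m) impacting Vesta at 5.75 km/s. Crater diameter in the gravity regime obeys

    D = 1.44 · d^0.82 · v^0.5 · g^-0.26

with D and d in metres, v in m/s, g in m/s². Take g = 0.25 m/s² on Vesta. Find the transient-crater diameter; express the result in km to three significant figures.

In SI units: v = 5750 m/s.
d^0.82 = 331^0.82 = 116.5
v^0.5 = 5750^0.5 = 75.83
g^-0.26 = 0.25^-0.26 = 1.434
D = 1.44 × 116.5 × 75.83 × 1.434 = 18242 m
   = 18.24 km

D ≈ 18.2 km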